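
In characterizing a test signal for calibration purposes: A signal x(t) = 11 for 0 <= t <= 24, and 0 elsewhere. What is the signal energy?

Energy = integral of |x(t)|^2 dt over the signal duration
= 11^2 * 24 = 121 * 24 = 2904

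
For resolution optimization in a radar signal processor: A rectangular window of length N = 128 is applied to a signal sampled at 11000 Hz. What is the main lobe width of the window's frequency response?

For a rectangular window of length N,
the main lobe width in frequency is 2*f_s/N.
= 2*11000/128 = 1375/8 Hz
This determines the minimum frequency separation for resolving two sinusoids.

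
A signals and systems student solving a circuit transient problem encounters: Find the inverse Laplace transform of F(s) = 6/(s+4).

Standard pair: k/(s+a) <-> k*e^(-at)*u(t)
With k=6, a=4: f(t) = 6*e^(-4t)*u(t)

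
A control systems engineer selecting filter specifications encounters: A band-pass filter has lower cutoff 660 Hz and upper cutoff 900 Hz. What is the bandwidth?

Bandwidth = f_high - f_low
= 900 Hz - 660 Hz = 240 Hz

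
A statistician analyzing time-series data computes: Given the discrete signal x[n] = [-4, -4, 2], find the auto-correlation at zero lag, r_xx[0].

The auto-correlation at zero lag r_xx[0] equals the signal energy.
r_xx[0] = sum of x[n]^2 = (-4)^2 + (-4)^2 + 2^2
= 16 + 16 + 4 = 36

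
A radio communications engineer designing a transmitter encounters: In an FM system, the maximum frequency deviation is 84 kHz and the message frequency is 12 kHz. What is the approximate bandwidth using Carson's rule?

Carson's rule: BW = 2*(delta_f + f_m)
= 2*(84 + 12) kHz = 192 kHz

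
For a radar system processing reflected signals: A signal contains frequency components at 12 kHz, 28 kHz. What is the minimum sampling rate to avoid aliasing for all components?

The highest frequency component is f_max = 28 kHz.
Nyquist rate = 2 * f_max = 2 * 28 kHz = 56 kHz.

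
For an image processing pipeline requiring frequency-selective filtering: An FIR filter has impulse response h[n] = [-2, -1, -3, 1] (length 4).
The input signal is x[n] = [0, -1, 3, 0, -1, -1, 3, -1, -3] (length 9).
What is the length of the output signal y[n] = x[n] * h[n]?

For linear convolution, the output length is:
len(y) = len(x) + len(h) - 1 = 9 + 4 - 1 = 12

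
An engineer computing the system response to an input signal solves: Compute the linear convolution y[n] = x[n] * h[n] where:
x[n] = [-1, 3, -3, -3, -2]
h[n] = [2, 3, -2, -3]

y[n] = sum_k x[k]*h[n-k]. Output length = len(x) + len(h) - 1 = 5 + 4 - 1 = 8.
y[0] = -1*2 = -2
y[1] = 3*2 + -1*3 = 3
y[2] = -3*2 + 3*3 + -1*-2 = 5
y[3] = -3*2 + -3*3 + 3*-2 + -1*-3 = -18
y[4] = -2*2 + -3*3 + -3*-2 + 3*-3 = -16
y[5] = -2*3 + -3*-2 + -3*-3 = 9
y[6] = -2*-2 + -3*-3 = 13
y[7] = -2*-3 = 6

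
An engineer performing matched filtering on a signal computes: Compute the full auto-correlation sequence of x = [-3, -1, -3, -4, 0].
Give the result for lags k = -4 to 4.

r_xx[k] = sum_m x[m]*x[m+k], indexed from 0, for k = -4 to 4:
  r_xx[-4] = x[4]*x[0] = 0
  r_xx[-3] = x[3]*x[0] + x[4]*x[1] = 12
  r_xx[-2] = x[2]*x[0] + x[3]*x[1] + x[4]*x[2] = 13
  r_xx[-1] = x[1]*x[0] + x[2]*x[1] + x[3]*x[2] + x[4]*x[3] = 18
  r_xx[0] = x[0]*x[0] + x[1]*x[1] + x[2]*x[2] + x[3]*x[3] + x[4]*x[4] = 35
  r_xx[1] = x[0]*x[1] + x[1]*x[2] + x[2]*x[3] + x[3]*x[4] = 18
  r_xx[2] = x[0]*x[2] + x[1]*x[3] + x[2]*x[4] = 13
  r_xx[3] = x[0]*x[3] + x[1]*x[4] = 12
  r_xx[4] = x[0]*x[4] = 0
r_xx = [0, 12, 13, 18, 35, 18, 13, 12, 0]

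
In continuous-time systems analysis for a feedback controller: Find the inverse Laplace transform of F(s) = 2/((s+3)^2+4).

Standard pair: w/((s+a)^2+w^2) <-> e^(-at)*sin(wt)*u(t)
With a=3, w=2: f(t) = e^(-3t)*sin(2t)*u(t)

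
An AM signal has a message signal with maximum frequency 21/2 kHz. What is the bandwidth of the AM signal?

In AM (double-sideband), the bandwidth is twice the message frequency.
BW = 2 * f_m = 2 * 21/2 kHz = 21 kHz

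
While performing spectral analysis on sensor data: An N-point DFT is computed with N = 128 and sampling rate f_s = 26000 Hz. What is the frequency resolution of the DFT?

DFT frequency resolution = f_s / N
= 26000 / 128 = 1625/8 Hz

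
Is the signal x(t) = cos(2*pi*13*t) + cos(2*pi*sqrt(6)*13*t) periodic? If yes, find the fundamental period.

f1 = 13 Hz, f2 = 13*sqrt(6) Hz
Ratio f2/f1 = sqrt(6), which is irrational.
Since the frequency ratio is irrational, no common period exists.
The signal is not periodic.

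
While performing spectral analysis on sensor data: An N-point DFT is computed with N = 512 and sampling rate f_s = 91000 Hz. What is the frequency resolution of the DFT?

DFT frequency resolution = f_s / N
= 91000 / 512 = 11375/64 Hz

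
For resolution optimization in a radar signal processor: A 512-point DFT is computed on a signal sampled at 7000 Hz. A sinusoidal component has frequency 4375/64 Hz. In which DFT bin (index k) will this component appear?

DFT frequency resolution = f_s/N = 7000/512 = 875/64 Hz
Bin index k = f_signal / resolution = 4375/64 / 875/64 = 5
The signal frequency 4375/64 Hz falls in DFT bin k = 5.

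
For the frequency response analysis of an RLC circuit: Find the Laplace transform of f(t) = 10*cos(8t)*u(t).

Standard pair: cos(wt)*u(t) <-> s/(s^2+w^2)
With w = 8: L{10*cos(8t)*u(t)} = 10s/(s^2+64)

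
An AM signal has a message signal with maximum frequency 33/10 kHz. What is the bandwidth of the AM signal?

In AM (double-sideband), the bandwidth is twice the message frequency.
BW = 2 * f_m = 2 * 33/10 kHz = 33/5 kHz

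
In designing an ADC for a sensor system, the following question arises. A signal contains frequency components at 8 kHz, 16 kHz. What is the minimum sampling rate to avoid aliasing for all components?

The highest frequency component is f_max = 16 kHz.
Nyquist rate = 2 * f_max = 2 * 16 kHz = 32 kHz.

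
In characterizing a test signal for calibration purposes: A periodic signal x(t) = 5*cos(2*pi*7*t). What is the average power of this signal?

Average power of A*cos(wt) is A^2/2.
P = 5^2 / 2 = 25/2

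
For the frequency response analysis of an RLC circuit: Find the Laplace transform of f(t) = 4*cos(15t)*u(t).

Standard pair: cos(wt)*u(t) <-> s/(s^2+w^2)
With w = 15: L{4*cos(15t)*u(t)} = 4s/(s^2+225)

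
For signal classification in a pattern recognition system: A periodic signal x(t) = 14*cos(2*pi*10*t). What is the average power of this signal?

Average power of A*cos(wt) is A^2/2.
P = 14^2 / 2 = 196/2 = 98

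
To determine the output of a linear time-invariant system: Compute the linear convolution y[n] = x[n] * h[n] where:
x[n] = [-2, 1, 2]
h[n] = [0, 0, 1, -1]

y[n] = sum_k x[k]*h[n-k]. Output length = len(x) + len(h) - 1 = 3 + 4 - 1 = 6.
y[0] = -2*0 = 0
y[1] = 1*0 + -2*0 = 0
y[2] = 2*0 + 1*0 + -2*1 = -2
y[3] = 2*0 + 1*1 + -2*-1 = 3
y[4] = 2*1 + 1*-1 = 1
y[5] = 2*-1 = -2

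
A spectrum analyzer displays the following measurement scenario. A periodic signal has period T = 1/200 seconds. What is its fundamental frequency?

The fundamental frequency is the reciprocal of the period.
f = 1/T = 1/(1/200) = 200 Hz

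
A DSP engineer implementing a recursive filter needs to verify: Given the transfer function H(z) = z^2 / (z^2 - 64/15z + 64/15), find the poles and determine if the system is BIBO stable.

Poles are roots of the denominator: z^2 - 64/15z + 64/15 = 0.
Quadratic formula: z = [-(-64/15) +/- sqrt((-64/15)^2 - 4*(64/15))] / 2
Discriminant = 4096/225 - 256/15 = 256/225; sqrt = 16/15.
z = (64/15 +/- 16/15) / 2 => z = 8/3 or z = 8/5.
|p1| = 8/3, |p2| = 8/5.
For BIBO stability, all poles must lie inside the unit circle (|p| < 1).
System is UNSTABLE since at least one |p| >= 1.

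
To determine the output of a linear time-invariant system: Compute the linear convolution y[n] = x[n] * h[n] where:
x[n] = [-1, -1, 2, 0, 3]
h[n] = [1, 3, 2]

y[n] = sum_k x[k]*h[n-k]. Output length = len(x) + len(h) - 1 = 5 + 3 - 1 = 7.
y[0] = -1*1 = -1
y[1] = -1*1 + -1*3 = -4
y[2] = 2*1 + -1*3 + -1*2 = -3
y[3] = 0*1 + 2*3 + -1*2 = 4
y[4] = 3*1 + 0*3 + 2*2 = 7
y[5] = 3*3 + 0*2 = 9
y[6] = 3*2 = 6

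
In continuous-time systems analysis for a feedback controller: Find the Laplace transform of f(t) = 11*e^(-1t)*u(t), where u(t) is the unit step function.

Standard Laplace transform pair:
e^(-at)*u(t) <-> 1/(s+a)
With a = 1: L{11*e^(-1t)*u(t)} = 11/(s+1), ROC: Re(s) > -1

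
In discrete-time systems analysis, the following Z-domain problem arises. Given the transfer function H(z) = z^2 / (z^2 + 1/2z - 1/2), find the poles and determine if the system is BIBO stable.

Poles are roots of the denominator: z^2 + 1/2z - 1/2 = 0.
Quadratic formula: z = [-(1/2) +/- sqrt((1/2)^2 - 4*(-1/2))] / 2
Discriminant = 1/4 + 2 = 9/4; sqrt = 3/2.
z = (-1/2 +/- 3/2) / 2 => z = 1/2 or z = -1.
|p1| = 1, |p2| = 1/2.
For BIBO stability, all poles must lie inside the unit circle (|p| < 1).
System is UNSTABLE since at least one |p| >= 1.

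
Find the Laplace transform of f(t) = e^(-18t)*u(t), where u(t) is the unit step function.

Standard Laplace transform pair:
e^(-at)*u(t) <-> 1/(s+a)
With a = 18: L{e^(-18t)*u(t)} = 1/(s+18), ROC: Re(s) > -18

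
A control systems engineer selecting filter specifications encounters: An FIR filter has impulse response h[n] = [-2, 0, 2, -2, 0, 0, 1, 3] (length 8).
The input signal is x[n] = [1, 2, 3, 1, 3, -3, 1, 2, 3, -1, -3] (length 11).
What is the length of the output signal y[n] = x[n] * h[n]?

For linear convolution, the output length is:
len(y) = len(x) + len(h) - 1 = 11 + 8 - 1 = 18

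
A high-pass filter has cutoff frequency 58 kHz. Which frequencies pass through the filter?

A high-pass filter passes all frequencies above the cutoff frequency 58 kHz and attenuates lower frequencies.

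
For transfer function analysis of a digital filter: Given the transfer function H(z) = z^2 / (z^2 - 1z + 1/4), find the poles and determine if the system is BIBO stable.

Poles are roots of the denominator: z^2 - 1z + 1/4 = 0.
Quadratic formula: z = [-(-1) +/- sqrt((-1)^2 - 4*(1/4))] / 2
Discriminant = 1 - 1 = 0; sqrt = 0.
z = (1 +/- 0) / 2 = 1/2 (repeated root).
|p1| = 1/2, |p2| = 1/2.
For BIBO stability, all poles must lie inside the unit circle (|p| < 1).
System is STABLE since both |p| < 1.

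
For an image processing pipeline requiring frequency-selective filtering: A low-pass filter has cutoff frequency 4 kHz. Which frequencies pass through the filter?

A low-pass filter passes all frequencies below the cutoff frequency 4 kHz and attenuates higher frequencies.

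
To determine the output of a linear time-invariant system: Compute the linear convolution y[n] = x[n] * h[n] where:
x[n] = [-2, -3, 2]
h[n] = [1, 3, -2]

y[n] = sum_k x[k]*h[n-k]. Output length = len(x) + len(h) - 1 = 3 + 3 - 1 = 5.
y[0] = -2*1 = -2
y[1] = -3*1 + -2*3 = -9
y[2] = 2*1 + -3*3 + -2*-2 = -3
y[3] = 2*3 + -3*-2 = 12
y[4] = 2*-2 = -4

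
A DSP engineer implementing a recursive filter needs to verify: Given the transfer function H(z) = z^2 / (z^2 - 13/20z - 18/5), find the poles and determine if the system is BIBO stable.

Poles are roots of the denominator: z^2 - 13/20z - 18/5 = 0.
Quadratic formula: z = [-(-13/20) +/- sqrt((-13/20)^2 - 4*(-18/5))] / 2
Discriminant = 169/400 + 72/5 = 5929/400; sqrt = 77/20.
z = (13/20 +/- 77/20) / 2 => z = 9/4 or z = -8/5.
|p1| = 9/4, |p2| = 8/5.
For BIBO stability, all poles must lie inside the unit circle (|p| < 1).
System is UNSTABLE since at least one |p| >= 1.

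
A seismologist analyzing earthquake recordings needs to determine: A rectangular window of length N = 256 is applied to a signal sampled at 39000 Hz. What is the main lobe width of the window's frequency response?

For a rectangular window of length N,
the main lobe width in frequency is 2*f_s/N.
= 2*39000/256 = 4875/16 Hz
This determines the minimum frequency separation for resolving two sinusoids.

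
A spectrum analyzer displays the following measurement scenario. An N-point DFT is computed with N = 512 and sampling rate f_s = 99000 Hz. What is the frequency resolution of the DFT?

DFT frequency resolution = f_s / N
= 99000 / 512 = 12375/64 Hz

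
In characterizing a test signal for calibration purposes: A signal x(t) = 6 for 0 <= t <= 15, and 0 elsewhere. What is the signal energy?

Energy = integral of |x(t)|^2 dt over the signal duration
= 6^2 * 15 = 36 * 15 = 540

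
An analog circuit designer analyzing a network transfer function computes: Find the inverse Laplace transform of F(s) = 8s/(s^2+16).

Standard pair: s/(s^2+w^2) <-> cos(wt)*u(t)
With k=8, w=4: f(t) = 8*cos(4t)*u(t)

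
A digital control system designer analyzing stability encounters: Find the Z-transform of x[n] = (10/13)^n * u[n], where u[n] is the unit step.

The Z-transform of a^n * u[n] is z/(z-a) for |z| > |a|.
Here a = 10/13, so X(z) = z/(z - (10/13)) = 13z/(13z - 10)
ROC: |z| > 10/13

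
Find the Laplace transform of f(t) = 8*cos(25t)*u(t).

Standard pair: cos(wt)*u(t) <-> s/(s^2+w^2)
With w = 25: L{8*cos(25t)*u(t)} = 8s/(s^2+625)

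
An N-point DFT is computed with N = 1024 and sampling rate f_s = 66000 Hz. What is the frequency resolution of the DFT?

DFT frequency resolution = f_s / N
= 66000 / 1024 = 4125/64 Hz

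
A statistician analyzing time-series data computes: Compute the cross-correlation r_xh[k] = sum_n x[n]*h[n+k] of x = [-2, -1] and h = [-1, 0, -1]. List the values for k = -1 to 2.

Both sequences indexed from 0 and zero outside their support.
Lags with overlap: k = -1 to 2.
  r_xh[-1] = x[1]*h[0] = 1
  r_xh[0] = x[0]*h[0] + x[1]*h[1] = 2
  r_xh[1] = x[0]*h[1] + x[1]*h[2] = 1
  r_xh[2] = x[0]*h[2] = 2
r_xh = [1, 2, 1, 2] (for k = -1, ..., 2)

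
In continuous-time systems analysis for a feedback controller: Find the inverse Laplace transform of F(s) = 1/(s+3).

Standard pair: k/(s+a) <-> k*e^(-at)*u(t)
With k=1, a=3: f(t) = e^(-3t)*u(t)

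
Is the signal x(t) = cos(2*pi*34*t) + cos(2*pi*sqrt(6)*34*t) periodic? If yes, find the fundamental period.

f1 = 34 Hz, f2 = 34*sqrt(6) Hz
Ratio f2/f1 = sqrt(6), which is irrational.
Since the frequency ratio is irrational, no common period exists.
The signal is not periodic.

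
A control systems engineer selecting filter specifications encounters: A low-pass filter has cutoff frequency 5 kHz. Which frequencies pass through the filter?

A low-pass filter passes all frequencies below the cutoff frequency 5 kHz and attenuates higher frequencies.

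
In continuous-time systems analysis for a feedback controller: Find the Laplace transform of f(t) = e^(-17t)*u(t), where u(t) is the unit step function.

Standard Laplace transform pair:
e^(-at)*u(t) <-> 1/(s+a)
With a = 17: L{e^(-17t)*u(t)} = 1/(s+17), ROC: Re(s) > -17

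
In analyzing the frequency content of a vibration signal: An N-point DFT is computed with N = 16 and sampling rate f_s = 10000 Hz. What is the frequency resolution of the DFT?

DFT frequency resolution = f_s / N
= 10000 / 16 = 625 Hz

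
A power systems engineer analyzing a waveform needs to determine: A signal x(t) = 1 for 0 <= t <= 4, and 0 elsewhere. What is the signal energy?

Energy = integral of |x(t)|^2 dt over the signal duration
= 1^2 * 4 = 1 * 4 = 4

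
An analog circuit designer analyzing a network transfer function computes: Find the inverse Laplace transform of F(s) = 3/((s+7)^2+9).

Standard pair: w/((s+a)^2+w^2) <-> e^(-at)*sin(wt)*u(t)
With a=7, w=3: f(t) = e^(-7t)*sin(3t)*u(t)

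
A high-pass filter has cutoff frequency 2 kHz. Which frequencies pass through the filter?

A high-pass filter passes all frequencies above the cutoff frequency 2 kHz and attenuates lower frequencies.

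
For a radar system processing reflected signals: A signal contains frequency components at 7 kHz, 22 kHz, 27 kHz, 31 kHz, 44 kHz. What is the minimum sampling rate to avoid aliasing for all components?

The highest frequency component is f_max = 44 kHz.
Nyquist rate = 2 * f_max = 2 * 44 kHz = 88 kHz.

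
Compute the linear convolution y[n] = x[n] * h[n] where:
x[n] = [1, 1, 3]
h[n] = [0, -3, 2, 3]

y[n] = sum_k x[k]*h[n-k]. Output length = len(x) + len(h) - 1 = 3 + 4 - 1 = 6.
y[0] = 1*0 = 0
y[1] = 1*0 + 1*-3 = -3
y[2] = 3*0 + 1*-3 + 1*2 = -1
y[3] = 3*-3 + 1*2 + 1*3 = -4
y[4] = 3*2 + 1*3 = 9
y[5] = 3*3 = 9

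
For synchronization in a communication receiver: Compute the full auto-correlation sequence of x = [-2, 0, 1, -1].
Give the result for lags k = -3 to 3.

r_xx[k] = sum_m x[m]*x[m+k], indexed from 0, for k = -3 to 3:
  r_xx[-3] = x[3]*x[0] = 2
  r_xx[-2] = x[2]*x[0] + x[3]*x[1] = -2
  r_xx[-1] = x[1]*x[0] + x[2]*x[1] + x[3]*x[2] = -1
  r_xx[0] = x[0]*x[0] + x[1]*x[1] + x[2]*x[2] + x[3]*x[3] = 6
  r_xx[1] = x[0]*x[1] + x[1]*x[2] + x[2]*x[3] = -1
  r_xx[2] = x[0]*x[2] + x[1]*x[3] = -2
  r_xx[3] = x[0]*x[3] = 2
r_xx = [2, -2, -1, 6, -1, -2, 2]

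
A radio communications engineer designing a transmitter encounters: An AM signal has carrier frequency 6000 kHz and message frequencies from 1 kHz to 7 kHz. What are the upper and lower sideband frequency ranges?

Upper sideband (USB) = fc + [fm_low, fm_high] = 6000 + [1, 7] = [6001, 6007] kHz
Lower sideband (LSB) = fc - [fm_high, fm_low] = 6000 - [7, 1] = [5993, 5999] kHz
Total occupied spectrum: 5993 kHz to 6007 kHz (plus carrier at 6000 kHz)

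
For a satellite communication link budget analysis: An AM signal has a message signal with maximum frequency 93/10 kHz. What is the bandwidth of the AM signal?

In AM (double-sideband), the bandwidth is twice the message frequency.
BW = 2 * f_m = 2 * 93/10 kHz = 93/5 kHz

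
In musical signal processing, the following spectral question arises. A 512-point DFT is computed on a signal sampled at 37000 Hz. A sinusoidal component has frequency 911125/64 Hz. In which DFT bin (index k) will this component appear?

DFT frequency resolution = f_s/N = 37000/512 = 4625/64 Hz
Bin index k = f_signal / resolution = 911125/64 / 4625/64 = 197
The signal frequency 911125/64 Hz falls in DFT bin k = 197.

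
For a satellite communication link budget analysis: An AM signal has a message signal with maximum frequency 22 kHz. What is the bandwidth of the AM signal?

In AM (double-sideband), the bandwidth is twice the message frequency.
BW = 2 * f_m = 2 * 22 kHz = 44 kHz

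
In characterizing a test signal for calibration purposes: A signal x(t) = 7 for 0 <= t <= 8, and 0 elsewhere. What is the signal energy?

Energy = integral of |x(t)|^2 dt over the signal duration
= 7^2 * 8 = 49 * 8 = 392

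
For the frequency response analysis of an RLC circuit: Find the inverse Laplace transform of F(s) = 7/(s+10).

Standard pair: k/(s+a) <-> k*e^(-at)*u(t)
With k=7, a=10: f(t) = 7*e^(-10t)*u(t)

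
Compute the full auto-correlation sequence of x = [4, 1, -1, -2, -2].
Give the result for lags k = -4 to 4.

r_xx[k] = sum_m x[m]*x[m+k], indexed from 0, for k = -4 to 4:
  r_xx[-4] = x[4]*x[0] = -8
  r_xx[-3] = x[3]*x[0] + x[4]*x[1] = -10
  r_xx[-2] = x[2]*x[0] + x[3]*x[1] + x[4]*x[2] = -4
  r_xx[-1] = x[1]*x[0] + x[2]*x[1] + x[3]*x[2] + x[4]*x[3] = 9
  r_xx[0] = x[0]*x[0] + x[1]*x[1] + x[2]*x[2] + x[3]*x[3] + x[4]*x[4] = 26
  r_xx[1] = x[0]*x[1] + x[1]*x[2] + x[2]*x[3] + x[3]*x[4] = 9
  r_xx[2] = x[0]*x[2] + x[1]*x[3] + x[2]*x[4] = -4
  r_xx[3] = x[0]*x[3] + x[1]*x[4] = -10
  r_xx[4] = x[0]*x[4] = -8
r_xx = [-8, -10, -4, 9, 26, 9, -4, -10, -8]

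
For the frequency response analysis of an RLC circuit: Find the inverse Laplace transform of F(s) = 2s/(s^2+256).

Standard pair: s/(s^2+w^2) <-> cos(wt)*u(t)
With k=2, w=16: f(t) = 2*cos(16t)*u(t)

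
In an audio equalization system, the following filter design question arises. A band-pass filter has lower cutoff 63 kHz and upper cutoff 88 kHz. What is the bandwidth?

Bandwidth = f_high - f_low
= 88 kHz - 63 kHz = 25 kHz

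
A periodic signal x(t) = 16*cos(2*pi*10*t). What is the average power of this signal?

Average power of A*cos(wt) is A^2/2.
P = 16^2 / 2 = 256/2 = 128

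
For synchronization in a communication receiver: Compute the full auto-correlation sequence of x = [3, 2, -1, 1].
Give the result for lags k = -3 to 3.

r_xx[k] = sum_m x[m]*x[m+k], indexed from 0, for k = -3 to 3:
  r_xx[-3] = x[3]*x[0] = 3
  r_xx[-2] = x[2]*x[0] + x[3]*x[1] = -1
  r_xx[-1] = x[1]*x[0] + x[2]*x[1] + x[3]*x[2] = 3
  r_xx[0] = x[0]*x[0] + x[1]*x[1] + x[2]*x[2] + x[3]*x[3] = 15
  r_xx[1] = x[0]*x[1] + x[1]*x[2] + x[2]*x[3] = 3
  r_xx[2] = x[0]*x[2] + x[1]*x[3] = -1
  r_xx[3] = x[0]*x[3] = 3
r_xx = [3, -1, 3, 15, 3, -1, 3]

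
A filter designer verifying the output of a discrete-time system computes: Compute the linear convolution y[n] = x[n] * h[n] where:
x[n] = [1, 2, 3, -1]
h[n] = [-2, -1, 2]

y[n] = sum_k x[k]*h[n-k]. Output length = len(x) + len(h) - 1 = 4 + 3 - 1 = 6.
y[0] = 1*-2 = -2
y[1] = 2*-2 + 1*-1 = -5
y[2] = 3*-2 + 2*-1 + 1*2 = -6
y[3] = -1*-2 + 3*-1 + 2*2 = 3
y[4] = -1*-1 + 3*2 = 7
y[5] = -1*2 = -2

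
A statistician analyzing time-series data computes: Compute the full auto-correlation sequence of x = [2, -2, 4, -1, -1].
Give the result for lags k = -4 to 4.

r_xx[k] = sum_m x[m]*x[m+k], indexed from 0, for k = -4 to 4:
  r_xx[-4] = x[4]*x[0] = -2
  r_xx[-3] = x[3]*x[0] + x[4]*x[1] = 0
  r_xx[-2] = x[2]*x[0] + x[3]*x[1] + x[4]*x[2] = 6
  r_xx[-1] = x[1]*x[0] + x[2]*x[1] + x[3]*x[2] + x[4]*x[3] = -15
  r_xx[0] = x[0]*x[0] + x[1]*x[1] + x[2]*x[2] + x[3]*x[3] + x[4]*x[4] = 26
  r_xx[1] = x[0]*x[1] + x[1]*x[2] + x[2]*x[3] + x[3]*x[4] = -15
  r_xx[2] = x[0]*x[2] + x[1]*x[3] + x[2]*x[4] = 6
  r_xx[3] = x[0]*x[3] + x[1]*x[4] = 0
  r_xx[4] = x[0]*x[4] = -2
r_xx = [-2, 0, 6, -15, 26, -15, 6, 0, -2]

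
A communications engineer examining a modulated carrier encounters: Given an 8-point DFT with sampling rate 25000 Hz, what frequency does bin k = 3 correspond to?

The frequency of DFT bin k is: f_k = k * f_s / N
f_3 = 3 * 25000 / 8 = 9375 Hz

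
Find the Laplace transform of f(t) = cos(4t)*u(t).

Standard pair: cos(wt)*u(t) <-> s/(s^2+w^2)
With w = 4: L{cos(4t)*u(t)} = s/(s^2+16)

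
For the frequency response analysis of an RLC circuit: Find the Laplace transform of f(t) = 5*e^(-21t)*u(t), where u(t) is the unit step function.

Standard Laplace transform pair:
e^(-at)*u(t) <-> 1/(s+a)
With a = 21: L{5*e^(-21t)*u(t)} = 5/(s+21), ROC: Re(s) > -21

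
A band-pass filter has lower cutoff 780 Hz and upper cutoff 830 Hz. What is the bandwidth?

Bandwidth = f_high - f_low
= 830 Hz - 780 Hz = 50 Hz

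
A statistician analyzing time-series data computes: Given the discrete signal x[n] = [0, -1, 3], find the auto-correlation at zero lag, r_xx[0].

The auto-correlation at zero lag r_xx[0] equals the signal energy.
r_xx[0] = sum of x[n]^2 = 0^2 + (-1)^2 + 3^2
= 0 + 1 + 9 = 10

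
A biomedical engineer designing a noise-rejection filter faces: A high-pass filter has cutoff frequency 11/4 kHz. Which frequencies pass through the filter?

A high-pass filter passes all frequencies above the cutoff frequency 11/4 kHz and attenuates lower frequencies.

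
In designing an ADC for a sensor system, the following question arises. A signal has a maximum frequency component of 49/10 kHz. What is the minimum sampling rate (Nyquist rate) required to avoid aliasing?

By the Nyquist-Shannon sampling theorem,
the minimum sampling rate (Nyquist rate) must be at least 2 * f_max.
Nyquist rate = 2 * 49/10 kHz = 49/5 kHz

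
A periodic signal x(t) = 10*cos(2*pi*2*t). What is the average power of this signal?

Average power of A*cos(wt) is A^2/2.
P = 10^2 / 2 = 100/2 = 50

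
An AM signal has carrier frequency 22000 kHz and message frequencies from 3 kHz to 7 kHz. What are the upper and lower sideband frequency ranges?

Upper sideband (USB) = fc + [fm_low, fm_high] = 22000 + [3, 7] = [22003, 22007] kHz
Lower sideband (LSB) = fc - [fm_high, fm_low] = 22000 - [7, 3] = [21993, 21997] kHz
Total occupied spectrum: 21993 kHz to 22007 kHz (plus carrier at 22000 kHz)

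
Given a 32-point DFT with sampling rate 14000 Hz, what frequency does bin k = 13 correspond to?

The frequency of DFT bin k is: f_k = k * f_s / N
f_13 = 13 * 14000 / 32 = 11375/2 Hz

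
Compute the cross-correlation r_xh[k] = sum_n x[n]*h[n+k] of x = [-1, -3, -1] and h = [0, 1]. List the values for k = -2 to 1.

Both sequences indexed from 0 and zero outside their support.
Lags with overlap: k = -2 to 1.
  r_xh[-2] = x[2]*h[0] = 0
  r_xh[-1] = x[1]*h[0] + x[2]*h[1] = -1
  r_xh[0] = x[0]*h[0] + x[1]*h[1] = -3
  r_xh[1] = x[0]*h[1] = -1
r_xh = [0, -1, -3, -1] (for k = -2, ..., 1)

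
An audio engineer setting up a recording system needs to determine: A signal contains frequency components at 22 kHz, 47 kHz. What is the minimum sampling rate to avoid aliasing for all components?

The highest frequency component is f_max = 47 kHz.
Nyquist rate = 2 * f_max = 2 * 47 kHz = 94 kHz.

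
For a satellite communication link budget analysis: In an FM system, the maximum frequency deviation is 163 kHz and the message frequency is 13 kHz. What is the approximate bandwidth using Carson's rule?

Carson's rule: BW = 2*(delta_f + f_m)
= 2*(163 + 13) kHz = 352 kHz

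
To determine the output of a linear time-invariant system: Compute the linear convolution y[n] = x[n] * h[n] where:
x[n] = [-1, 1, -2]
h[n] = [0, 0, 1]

y[n] = sum_k x[k]*h[n-k]. Output length = len(x) + len(h) - 1 = 3 + 3 - 1 = 5.
y[0] = -1*0 = 0
y[1] = 1*0 + -1*0 = 0
y[2] = -2*0 + 1*0 + -1*1 = -1
y[3] = -2*0 + 1*1 = 1
y[4] = -2*1 = -2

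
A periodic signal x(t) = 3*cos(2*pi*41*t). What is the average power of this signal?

Average power of A*cos(wt) is A^2/2.
P = 3^2 / 2 = 9/2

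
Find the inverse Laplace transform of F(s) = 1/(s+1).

Standard pair: k/(s+a) <-> k*e^(-at)*u(t)
With k=1, a=1: f(t) = e^(-t)*u(t)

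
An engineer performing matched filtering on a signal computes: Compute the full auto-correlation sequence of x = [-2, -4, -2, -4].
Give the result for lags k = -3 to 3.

r_xx[k] = sum_m x[m]*x[m+k], indexed from 0, for k = -3 to 3:
  r_xx[-3] = x[3]*x[0] = 8
  r_xx[-2] = x[2]*x[0] + x[3]*x[1] = 20
  r_xx[-1] = x[1]*x[0] + x[2]*x[1] + x[3]*x[2] = 24
  r_xx[0] = x[0]*x[0] + x[1]*x[1] + x[2]*x[2] + x[3]*x[3] = 40
  r_xx[1] = x[0]*x[1] + x[1]*x[2] + x[2]*x[3] = 24
  r_xx[2] = x[0]*x[2] + x[1]*x[3] = 20
  r_xx[3] = x[0]*x[3] = 8
r_xx = [8, 20, 24, 40, 24, 20, 8]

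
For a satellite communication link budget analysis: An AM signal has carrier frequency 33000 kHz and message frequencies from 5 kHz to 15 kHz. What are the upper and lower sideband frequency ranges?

Upper sideband (USB) = fc + [fm_low, fm_high] = 33000 + [5, 15] = [33005, 33015] kHz
Lower sideband (LSB) = fc - [fm_high, fm_low] = 33000 - [15, 5] = [32985, 32995] kHz
Total occupied spectrum: 32985 kHz to 33015 kHz (plus carrier at 33000 kHz)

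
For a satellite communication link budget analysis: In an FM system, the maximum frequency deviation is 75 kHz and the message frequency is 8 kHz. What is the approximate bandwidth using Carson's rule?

Carson's rule: BW = 2*(delta_f + f_m)
= 2*(75 + 8) kHz = 166 kHz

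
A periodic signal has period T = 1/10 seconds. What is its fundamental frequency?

The fundamental frequency is the reciprocal of the period.
f = 1/T = 1/(1/10) = 10 Hz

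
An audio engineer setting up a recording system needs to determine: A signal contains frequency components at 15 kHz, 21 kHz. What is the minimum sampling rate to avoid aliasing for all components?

The highest frequency component is f_max = 21 kHz.
Nyquist rate = 2 * f_max = 2 * 21 kHz = 42 kHz.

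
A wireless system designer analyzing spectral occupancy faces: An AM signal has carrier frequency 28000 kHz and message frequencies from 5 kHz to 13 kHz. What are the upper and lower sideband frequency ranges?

Upper sideband (USB) = fc + [fm_low, fm_high] = 28000 + [5, 13] = [28005, 28013] kHz
Lower sideband (LSB) = fc - [fm_high, fm_low] = 28000 - [13, 5] = [27987, 27995] kHz
Total occupied spectrum: 27987 kHz to 28013 kHz (plus carrier at 28000 kHz)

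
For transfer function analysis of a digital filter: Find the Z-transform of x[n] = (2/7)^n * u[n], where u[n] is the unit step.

The Z-transform of a^n * u[n] is z/(z-a) for |z| > |a|.
Here a = 2/7, so X(z) = z/(z - (2/7)) = 7z/(7z - 2)
ROC: |z| > 2/7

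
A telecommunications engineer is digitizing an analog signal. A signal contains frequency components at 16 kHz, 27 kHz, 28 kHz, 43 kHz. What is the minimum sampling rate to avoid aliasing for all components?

The highest frequency component is f_max = 43 kHz.
Nyquist rate = 2 * f_max = 2 * 43 kHz = 86 kHz.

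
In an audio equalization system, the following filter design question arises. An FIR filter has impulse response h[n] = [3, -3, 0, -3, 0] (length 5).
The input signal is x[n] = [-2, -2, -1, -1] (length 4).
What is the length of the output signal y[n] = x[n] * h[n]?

For linear convolution, the output length is:
len(y) = len(x) + len(h) - 1 = 4 + 5 - 1 = 8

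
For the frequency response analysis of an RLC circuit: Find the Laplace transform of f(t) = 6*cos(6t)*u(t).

Standard pair: cos(wt)*u(t) <-> s/(s^2+w^2)
With w = 6: L{6*cos(6t)*u(t)} = 6s/(s^2+36)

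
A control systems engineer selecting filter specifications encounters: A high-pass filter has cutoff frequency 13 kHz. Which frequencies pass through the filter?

A high-pass filter passes all frequencies above the cutoff frequency 13 kHz and attenuates lower frequencies.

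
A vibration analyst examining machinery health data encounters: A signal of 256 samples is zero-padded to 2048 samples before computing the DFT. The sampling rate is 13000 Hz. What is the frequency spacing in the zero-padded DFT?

Original DFT: N = 256, resolution = f_s/N = 13000/256 = 1625/32 Hz
Zero-padded DFT: N = 2048, resolution = f_s/N = 13000/2048 = 1625/256 Hz
Zero-padding interpolates the spectrum (finer frequency grid)
but does NOT improve the true spectral resolution (ability to resolve close frequencies).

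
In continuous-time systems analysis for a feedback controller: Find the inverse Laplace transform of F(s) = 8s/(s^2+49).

Standard pair: s/(s^2+w^2) <-> cos(wt)*u(t)
With k=8, w=7: f(t) = 8*cos(7t)*u(t)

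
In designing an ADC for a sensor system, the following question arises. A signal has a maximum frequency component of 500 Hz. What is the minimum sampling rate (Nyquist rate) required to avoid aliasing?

By the Nyquist-Shannon sampling theorem,
the minimum sampling rate (Nyquist rate) must be at least 2 * f_max.
Nyquist rate = 2 * 500 Hz = 1000 Hz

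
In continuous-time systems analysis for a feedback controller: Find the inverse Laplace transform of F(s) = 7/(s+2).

Standard pair: k/(s+a) <-> k*e^(-at)*u(t)
With k=7, a=2: f(t) = 7*e^(-2t)*u(t)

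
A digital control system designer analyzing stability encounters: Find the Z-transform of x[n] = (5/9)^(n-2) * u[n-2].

Time-shifting property: if X(z) = Z{x[n]}, then Z{x[n-d]} = z^(-d) * X(z)
X(z) = z/(z - 5/9) for x[n] = (5/9)^n * u[n]
Z{x[n-2]} = z^(-2) * z/(z - 5/9) = z^(-1)/(z - 5/9)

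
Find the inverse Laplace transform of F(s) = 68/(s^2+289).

Standard pair: w/(s^2+w^2) <-> sin(wt)*u(t)
Recognize w^2 = 289, so w = 17; numerator 68 = 4*17.
f(t) = 4*sin(17t)*u(t)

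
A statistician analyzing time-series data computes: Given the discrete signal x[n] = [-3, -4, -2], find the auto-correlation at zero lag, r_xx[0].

The auto-correlation at zero lag r_xx[0] equals the signal energy.
r_xx[0] = sum of x[n]^2 = (-3)^2 + (-4)^2 + (-2)^2
= 9 + 16 + 4 = 29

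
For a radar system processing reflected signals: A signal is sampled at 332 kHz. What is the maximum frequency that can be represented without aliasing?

The maximum frequency that can be represented without aliasing
is the Nyquist frequency: f_max = f_s / 2 = 332 kHz / 2 = 166 kHz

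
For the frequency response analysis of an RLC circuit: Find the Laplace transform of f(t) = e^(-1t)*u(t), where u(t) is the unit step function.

Standard Laplace transform pair:
e^(-at)*u(t) <-> 1/(s+a)
With a = 1: L{e^(-1t)*u(t)} = 1/(s+1), ROC: Re(s) > -1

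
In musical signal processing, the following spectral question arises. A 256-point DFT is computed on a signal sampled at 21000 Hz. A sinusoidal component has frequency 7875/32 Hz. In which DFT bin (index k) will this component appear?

DFT frequency resolution = f_s/N = 21000/256 = 2625/32 Hz
Bin index k = f_signal / resolution = 7875/32 / 2625/32 = 3
The signal frequency 7875/32 Hz falls in DFT bin k = 3.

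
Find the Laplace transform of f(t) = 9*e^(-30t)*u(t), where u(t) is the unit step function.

Standard Laplace transform pair:
e^(-at)*u(t) <-> 1/(s+a)
With a = 30: L{9*e^(-30t)*u(t)} = 9/(s+30), ROC: Re(s) > -30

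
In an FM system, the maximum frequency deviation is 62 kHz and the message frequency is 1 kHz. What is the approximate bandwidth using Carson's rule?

Carson's rule: BW = 2*(delta_f + f_m)
= 2*(62 + 1) kHz = 126 kHz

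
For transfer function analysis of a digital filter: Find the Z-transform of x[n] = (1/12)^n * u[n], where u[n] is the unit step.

The Z-transform of a^n * u[n] is z/(z-a) for |z| > |a|.
Here a = 1/12, so X(z) = z/(z - (1/12)) = 12z/(12z - 1)
ROC: |z| > 1/12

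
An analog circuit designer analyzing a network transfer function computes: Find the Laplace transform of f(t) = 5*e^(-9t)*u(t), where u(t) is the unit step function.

Standard Laplace transform pair:
e^(-at)*u(t) <-> 1/(s+a)
With a = 9: L{5*e^(-9t)*u(t)} = 5/(s+9), ROC: Re(s) > -9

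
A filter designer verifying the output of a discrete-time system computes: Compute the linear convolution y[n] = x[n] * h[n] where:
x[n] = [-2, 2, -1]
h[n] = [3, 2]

y[n] = sum_k x[k]*h[n-k]. Output length = len(x) + len(h) - 1 = 3 + 2 - 1 = 4.
y[0] = -2*3 = -6
y[1] = 2*3 + -2*2 = 2
y[2] = -1*3 + 2*2 = 1
y[3] = -1*2 = -2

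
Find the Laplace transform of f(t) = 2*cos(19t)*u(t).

Standard pair: cos(wt)*u(t) <-> s/(s^2+w^2)
With w = 19: L{2*cos(19t)*u(t)} = 2s/(s^2+361)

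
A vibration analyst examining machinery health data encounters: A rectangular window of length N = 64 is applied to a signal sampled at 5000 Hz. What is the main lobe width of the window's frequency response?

For a rectangular window of length N,
the main lobe width in frequency is 2*f_s/N.
= 2*5000/64 = 625/4 Hz
This determines the minimum frequency separation for resolving two sinusoids.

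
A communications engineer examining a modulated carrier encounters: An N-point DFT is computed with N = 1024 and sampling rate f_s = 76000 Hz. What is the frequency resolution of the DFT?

DFT frequency resolution = f_s / N
= 76000 / 1024 = 2375/32 Hz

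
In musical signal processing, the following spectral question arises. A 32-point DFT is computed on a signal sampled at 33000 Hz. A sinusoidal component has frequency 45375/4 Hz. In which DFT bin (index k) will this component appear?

DFT frequency resolution = f_s/N = 33000/32 = 4125/4 Hz
Bin index k = f_signal / resolution = 45375/4 / 4125/4 = 11
The signal frequency 45375/4 Hz falls in DFT bin k = 11.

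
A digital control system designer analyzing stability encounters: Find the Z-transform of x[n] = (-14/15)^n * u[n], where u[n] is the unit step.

The Z-transform of a^n * u[n] is z/(z-a) for |z| > |a|.
Here a = -14/15, so X(z) = z/(z - (-14/15)) = 15z/(15z + 14)
ROC: |z| > 14/15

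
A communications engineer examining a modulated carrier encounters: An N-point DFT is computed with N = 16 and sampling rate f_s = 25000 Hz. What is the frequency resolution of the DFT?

DFT frequency resolution = f_s / N
= 25000 / 16 = 3125/2 Hz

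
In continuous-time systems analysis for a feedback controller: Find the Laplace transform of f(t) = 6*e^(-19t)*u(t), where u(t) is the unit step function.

Standard Laplace transform pair:
e^(-at)*u(t) <-> 1/(s+a)
With a = 19: L{6*e^(-19t)*u(t)} = 6/(s+19), ROC: Re(s) > -19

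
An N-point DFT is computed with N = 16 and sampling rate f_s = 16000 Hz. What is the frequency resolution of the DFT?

DFT frequency resolution = f_s / N
= 16000 / 16 = 1000 Hz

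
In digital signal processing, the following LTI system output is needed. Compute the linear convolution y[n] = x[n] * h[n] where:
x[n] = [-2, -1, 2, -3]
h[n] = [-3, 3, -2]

y[n] = sum_k x[k]*h[n-k]. Output length = len(x) + len(h) - 1 = 4 + 3 - 1 = 6.
y[0] = -2*-3 = 6
y[1] = -1*-3 + -2*3 = -3
y[2] = 2*-3 + -1*3 + -2*-2 = -5
y[3] = -3*-3 + 2*3 + -1*-2 = 17
y[4] = -3*3 + 2*-2 = -13
y[5] = -3*-2 = 6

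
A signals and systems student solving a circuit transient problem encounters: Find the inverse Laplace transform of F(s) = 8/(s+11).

Standard pair: k/(s+a) <-> k*e^(-at)*u(t)
With k=8, a=11: f(t) = 8*e^(-11t)*u(t)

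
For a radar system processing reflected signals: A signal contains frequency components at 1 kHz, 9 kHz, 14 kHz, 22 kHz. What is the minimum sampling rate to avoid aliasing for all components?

The highest frequency component is f_max = 22 kHz.
Nyquist rate = 2 * f_max = 2 * 22 kHz = 44 kHz.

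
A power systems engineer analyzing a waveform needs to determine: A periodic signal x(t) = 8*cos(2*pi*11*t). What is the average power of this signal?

Average power of A*cos(wt) is A^2/2.
P = 8^2 / 2 = 64/2 = 32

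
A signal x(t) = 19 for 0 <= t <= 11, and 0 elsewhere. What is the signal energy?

Energy = integral of |x(t)|^2 dt over the signal duration
= 19^2 * 11 = 361 * 11 = 3971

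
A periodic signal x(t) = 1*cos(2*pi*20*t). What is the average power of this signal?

Average power of A*cos(wt) is A^2/2.
P = 1^2 / 2 = 1/2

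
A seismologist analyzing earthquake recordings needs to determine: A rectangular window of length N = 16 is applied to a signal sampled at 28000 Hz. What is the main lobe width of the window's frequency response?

For a rectangular window of length N,
the main lobe width in frequency is 2*f_s/N.
= 2*28000/16 = 3500 Hz
This determines the minimum frequency separation for resolving two sinusoids.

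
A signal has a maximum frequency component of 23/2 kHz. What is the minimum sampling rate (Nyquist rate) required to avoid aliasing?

By the Nyquist-Shannon sampling theorem,
the minimum sampling rate (Nyquist rate) must be at least 2 * f_max.
Nyquist rate = 2 * 23/2 kHz = 23 kHz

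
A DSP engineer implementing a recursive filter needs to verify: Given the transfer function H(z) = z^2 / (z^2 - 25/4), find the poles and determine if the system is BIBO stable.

Poles are roots of the denominator: z^2 - 25/4 = 0.
Quadratic formula: z = [-(0) +/- sqrt((0)^2 - 4*(-25/4))] / 2
Discriminant = 0 + 25 = 25; sqrt = 5.
z = (0 +/- 5) / 2 => z = 5/2 or z = -5/2.
|p1| = 5/2, |p2| = 5/2.
For BIBO stability, all poles must lie inside the unit circle (|p| < 1).
System is UNSTABLE since at least one |p| >= 1.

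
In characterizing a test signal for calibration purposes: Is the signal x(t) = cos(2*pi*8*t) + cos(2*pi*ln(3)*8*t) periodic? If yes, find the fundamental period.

f1 = 8 Hz, f2 = 8*ln(3) Hz
Ratio f2/f1 = ln(3), which is irrational.
Since the frequency ratio is irrational, no common period exists.
The signal is not periodic.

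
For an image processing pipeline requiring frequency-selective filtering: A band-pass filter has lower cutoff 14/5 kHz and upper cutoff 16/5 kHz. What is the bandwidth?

Bandwidth = f_high - f_low
= 16/5 kHz - 14/5 kHz = 2/5 kHz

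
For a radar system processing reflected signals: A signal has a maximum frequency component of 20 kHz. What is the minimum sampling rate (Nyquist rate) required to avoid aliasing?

By the Nyquist-Shannon sampling theorem,
the minimum sampling rate (Nyquist rate) must be at least 2 * f_max.
Nyquist rate = 2 * 20 kHz = 40 kHz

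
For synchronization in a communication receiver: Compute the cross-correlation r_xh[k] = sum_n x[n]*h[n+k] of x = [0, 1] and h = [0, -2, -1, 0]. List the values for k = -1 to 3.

Both sequences indexed from 0 and zero outside their support.
Lags with overlap: k = -1 to 3.
  r_xh[-1] = x[1]*h[0] = 0
  r_xh[0] = x[0]*h[0] + x[1]*h[1] = -2
  r_xh[1] = x[0]*h[1] + x[1]*h[2] = -1
  r_xh[2] = x[0]*h[2] + x[1]*h[3] = 0
  r_xh[3] = x[0]*h[3] = 0
r_xh = [0, -2, -1, 0, 0] (for k = -1, ..., 3)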